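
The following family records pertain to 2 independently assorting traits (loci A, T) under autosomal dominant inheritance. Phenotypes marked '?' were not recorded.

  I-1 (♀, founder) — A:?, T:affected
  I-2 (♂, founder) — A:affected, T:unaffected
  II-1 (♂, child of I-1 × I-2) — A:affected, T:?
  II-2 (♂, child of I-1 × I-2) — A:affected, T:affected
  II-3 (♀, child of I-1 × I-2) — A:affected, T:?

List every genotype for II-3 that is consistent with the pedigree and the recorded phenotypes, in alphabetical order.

A/I-1 ? ·: aa|Aa|AA
A/I-2 aff ·: Aa|AA
A/II-1 aff I-1×I-2: Aa|AA
A/II-2 aff I-1×I-2: Aa|AA
A/II-3 aff I-1×I-2: Aa|AA
⇒ A over [I-1,I-2,II-1,II-2,II-3]: 27 consistent
T/I-1 aff ·: Tt|TT
T/I-2 un ·: tt
T/II-1 ? I-1×I-2: tt|Tt
T/II-2 aff I-1×I-2: Tt
T/II-3 ? I-1×I-2: tt|Tt
⇒ T over [I-1,I-2,II-1,II-2,II-3]: 5 consistent

II-3 ∈ {AA Tt, AA tt, Aa Tt, Aa tt}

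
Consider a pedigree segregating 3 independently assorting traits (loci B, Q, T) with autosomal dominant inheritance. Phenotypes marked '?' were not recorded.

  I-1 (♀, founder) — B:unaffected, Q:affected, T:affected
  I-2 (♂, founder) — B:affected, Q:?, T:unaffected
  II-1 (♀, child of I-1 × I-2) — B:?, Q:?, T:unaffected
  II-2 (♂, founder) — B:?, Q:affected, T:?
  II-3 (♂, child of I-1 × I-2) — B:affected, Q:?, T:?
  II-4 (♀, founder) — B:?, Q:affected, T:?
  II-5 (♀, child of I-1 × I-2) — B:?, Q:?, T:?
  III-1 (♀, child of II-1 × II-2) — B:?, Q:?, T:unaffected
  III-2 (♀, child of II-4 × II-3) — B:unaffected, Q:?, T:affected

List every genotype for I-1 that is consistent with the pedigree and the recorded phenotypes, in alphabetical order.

I-1 ∈ {bb QQ Tt, bb Qq Tt}

B/I-1 un ·: bb
B/I-2 aff ·: Bb|BB
B/II-1 ? I-1×I-2: bb|Bb
B/II-2 ? ·: bb|Bb|BB
B/II-3 aff I-1×I-2: Bb
B/II-4 ? ·: bb|Bb
B/II-5 ? I-1×I-2: bb|Bb
B/III-1 ? II-1×II-2: bb|Bb|BB
B/III-2 un II-4×II-3: bb
⇒ B over [I-1,I-2,II-1,II-2,II-3,II-4,II-5,III-1,III-2]: 58 consistent
Q/I-1 aff ·: Qq|QQ
Q/I-2 ? ·: qq|Qq|QQ
Q/II-1 ? I-1×I-2: qq|Qq|QQ
Q/II-2 aff ·: Qq|QQ
Q/II-3 ? I-1×I-2: qq|Qq|QQ
Q/II-4 aff ·: Qq|QQ
Q/II-5 ? I-1×I-2: qq|Qq|QQ
Q/III-1 ? II-1×II-2: qq|Qq|QQ
Q/III-2 ? II-4×II-3: qq|Qq|QQ
⇒ Q over [I-1,I-2,II-1,II-2,II-3,II-4,II-5,III-1,III-2]: 781 consistent
T/I-1 aff ·: Tt
T/I-2 un ·: tt
T/II-1 un I-1×I-2: tt
T/II-2 ? ·: tt|Tt
T/II-3 ? I-1×I-2: tt|Tt
T/II-4 ? ·: tt|Tt|TT
T/II-5 ? I-1×I-2: tt|Tt
T/III-1 un II-1×II-2: tt
T/III-2 aff II-4×II-3: Tt|TT
⇒ T over [I-1,I-2,II-1,II-2,II-3,II-4,II-5,III-1,III-2]: 28 consistent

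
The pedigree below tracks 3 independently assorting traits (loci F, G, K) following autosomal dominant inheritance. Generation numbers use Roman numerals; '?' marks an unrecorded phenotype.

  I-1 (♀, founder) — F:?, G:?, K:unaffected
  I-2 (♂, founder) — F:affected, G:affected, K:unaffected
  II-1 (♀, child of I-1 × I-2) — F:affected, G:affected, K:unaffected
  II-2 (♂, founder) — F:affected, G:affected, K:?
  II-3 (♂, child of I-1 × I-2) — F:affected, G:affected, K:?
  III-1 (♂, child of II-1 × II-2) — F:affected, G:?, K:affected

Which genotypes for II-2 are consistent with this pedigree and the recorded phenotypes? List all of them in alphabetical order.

II-2 ∈ {FF GG KK, FF GG Kk, FF Gg KK, FF Gg Kk, Ff GG KK, Ff GG Kk, Ff Gg KK, Ff Gg Kk}

F/I-1 ? ·: ff|Ff|FF
F/I-2 aff ·: Ff|FF
F/II-1 aff I-1×I-2: Ff|FF
F/II-2 aff ·: Ff|FF
F/II-3 aff I-1×I-2: Ff|FF
F/III-1 aff II-1×II-2: Ff|FF
⇒ F over [I-1,I-2,II-1,II-2,II-3,III-1]: 53 consistent
G/I-1 ? ·: gg|Gg|GG
G/I-2 aff ·: Gg|GG
G/II-1 aff I-1×I-2: Gg|GG
G/II-2 aff ·: Gg|GG
G/II-3 aff I-1×I-2: Gg|GG
G/III-1 ? II-1×II-2: gg|Gg|GG
⇒ G over [I-1,I-2,II-1,II-2,II-3,III-1]: 61 consistent
K/I-1 un ·: kk
K/I-2 un ·: kk
K/II-1 un I-1×I-2: kk
K/II-2 ? ·: Kk|KK
K/II-3 ? I-1×I-2: kk
K/III-1 aff II-1×II-2: Kk
⇒ K over [I-1,I-2,II-1,II-2,II-3,III-1]: 2 consistent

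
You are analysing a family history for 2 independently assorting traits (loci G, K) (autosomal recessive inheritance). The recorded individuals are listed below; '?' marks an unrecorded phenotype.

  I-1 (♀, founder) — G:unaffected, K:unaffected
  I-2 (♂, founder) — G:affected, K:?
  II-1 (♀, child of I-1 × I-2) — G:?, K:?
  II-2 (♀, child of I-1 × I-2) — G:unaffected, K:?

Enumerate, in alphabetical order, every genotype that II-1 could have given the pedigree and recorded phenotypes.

G/I-1 un ·: GG|Gg
G/I-2 aff ·: gg
G/II-1 ? I-1×I-2: Gg|gg
G/II-2 un I-1×I-2: Gg
⇒ G over [I-1,I-2,II-1,II-2]: 3 consistent
K/I-1 un ·: KK|Kk
K/I-2 ? ·: KK|Kk|kk
K/II-1 ? I-1×I-2: KK|Kk|kk
K/II-2 ? I-1×I-2: KK|Kk|kk
⇒ K over [I-1,I-2,II-1,II-2]: 23 consistent

II-1 ∈ {Gg KK, Gg Kk, Gg kk, gg KK, gg Kk, gg kk}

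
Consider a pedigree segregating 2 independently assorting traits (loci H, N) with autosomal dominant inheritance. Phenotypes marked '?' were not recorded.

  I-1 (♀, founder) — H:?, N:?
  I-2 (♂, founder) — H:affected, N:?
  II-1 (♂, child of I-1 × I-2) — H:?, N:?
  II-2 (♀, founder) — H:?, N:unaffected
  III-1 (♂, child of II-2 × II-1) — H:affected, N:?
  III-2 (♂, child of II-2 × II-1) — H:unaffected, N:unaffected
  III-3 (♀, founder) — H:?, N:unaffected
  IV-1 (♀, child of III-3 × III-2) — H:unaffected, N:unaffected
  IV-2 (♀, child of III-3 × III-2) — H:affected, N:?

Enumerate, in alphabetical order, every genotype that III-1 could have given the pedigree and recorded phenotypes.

H/I-1 ? ·: hh|Hh|HH
H/I-2 aff ·: Hh|HH
H/II-1 ? I-1×I-2: hh|Hh
H/II-2 ? ·: hh|Hh
H/III-1 aff II-2×II-1: Hh|HH
H/III-2 un II-2×II-1: hh
H/III-3 ? ·: Hh
H/IV-1 un III-3×III-2: hh
H/IV-2 aff III-3×III-2: Hh
⇒ H over [I-1,I-2,II-1,II-2,III-1,III-2,III-3,IV-1,IV-2]: 17 consistent
N/I-1 ? ·: nn|Nn|NN
N/I-2 ? ·: nn|Nn|NN
N/II-1 ? I-1×I-2: nn|Nn
N/II-2 un ·: nn
N/III-1 ? II-2×II-1: nn|Nn
N/III-2 un II-2×II-1: nn
N/III-3 un ·: nn
N/IV-1 un III-3×III-2: nn
N/IV-2 ? III-3×III-2: nn
⇒ N over [I-1,I-2,II-1,II-2,III-1,III-2,III-3,IV-1,IV-2]: 18 consistent

III-1 ∈ {HH Nn, HH nn, Hh Nn, Hh nn}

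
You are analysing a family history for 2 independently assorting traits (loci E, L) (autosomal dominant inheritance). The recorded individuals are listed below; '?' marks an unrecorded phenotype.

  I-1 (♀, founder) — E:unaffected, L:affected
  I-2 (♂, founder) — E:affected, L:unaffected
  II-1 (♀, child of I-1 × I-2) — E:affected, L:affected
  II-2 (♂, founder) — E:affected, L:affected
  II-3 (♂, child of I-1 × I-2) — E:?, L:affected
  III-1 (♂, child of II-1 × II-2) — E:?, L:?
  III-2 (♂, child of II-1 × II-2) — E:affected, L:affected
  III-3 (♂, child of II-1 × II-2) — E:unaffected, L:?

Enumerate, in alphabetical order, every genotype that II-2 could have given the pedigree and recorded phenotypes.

II-2 ∈ {Ee LL, Ee Ll}

E/I-1 un ·: ee
E/I-2 aff ·: Ee|EE
E/II-1 aff I-1×I-2: Ee
E/II-2 aff ·: Ee
E/II-3 ? I-1×I-2: ee|Ee
E/III-1 ? II-1×II-2: ee|Ee|EE
E/III-2 aff II-1×II-2: Ee|EE
E/III-3 un II-1×II-2: ee
⇒ E over [I-1,I-2,II-1,II-2,II-3,III-1,III-2,III-3]: 18 consistent
L/I-1 aff ·: Ll|LL
L/I-2 un ·: ll
L/II-1 aff I-1×I-2: Ll
L/II-2 aff ·: Ll|LL
L/II-3 aff I-1×I-2: Ll
L/III-1 ? II-1×II-2: ll|Ll|LL
L/III-2 aff II-1×II-2: Ll|LL
L/III-3 ? II-1×II-2: ll|Ll|LL
⇒ L over [I-1,I-2,II-1,II-2,II-3,III-1,III-2,III-3]: 52 consistent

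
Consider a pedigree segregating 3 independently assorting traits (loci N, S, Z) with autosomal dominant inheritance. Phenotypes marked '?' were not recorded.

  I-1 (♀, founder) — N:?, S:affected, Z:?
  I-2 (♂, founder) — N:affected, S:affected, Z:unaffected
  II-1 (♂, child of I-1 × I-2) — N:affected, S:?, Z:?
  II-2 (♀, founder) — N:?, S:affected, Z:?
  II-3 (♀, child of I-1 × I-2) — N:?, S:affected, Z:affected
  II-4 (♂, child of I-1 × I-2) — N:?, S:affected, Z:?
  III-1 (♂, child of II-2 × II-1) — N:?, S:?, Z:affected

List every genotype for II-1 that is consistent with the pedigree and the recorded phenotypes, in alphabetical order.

N/I-1 ? ·: nn|Nn|NN
N/I-2 aff ·: Nn|NN
N/II-1 aff I-1×I-2: Nn|NN
N/II-2 ? ·: nn|Nn|NN
N/II-3 ? I-1×I-2: nn|Nn|NN
N/II-4 ? I-1×I-2: nn|Nn|NN
N/III-1 ? II-2×II-1: nn|Nn|NN
⇒ N over [I-1,I-2,II-1,II-2,II-3,II-4,III-1]: 226 consistent
S/I-1 aff ·: Ss|SS
S/I-2 aff ·: Ss|SS
S/II-1 ? I-1×I-2: ss|Ss|SS
S/II-2 aff ·: Ss|SS
S/II-3 aff I-1×I-2: Ss|SS
S/II-4 aff I-1×I-2: Ss|SS
S/III-1 ? II-2×II-1: ss|Ss|SS
⇒ S over [I-1,I-2,II-1,II-2,II-3,II-4,III-1]: 111 consistent
Z/I-1 ? ·: Zz|ZZ
Z/I-2 un ·: zz
Z/II-1 ? I-1×I-2: zz|Zz
Z/II-2 ? ·: zz|Zz|ZZ
Z/II-3 aff I-1×I-2: Zz
Z/II-4 ? I-1×I-2: zz|Zz
Z/III-1 aff II-2×II-1: Zz|ZZ
⇒ Z over [I-1,I-2,II-1,II-2,II-3,II-4,III-1]: 19 consistent

II-1 ∈ {NN SS Zz, NN SS zz, NN Ss Zz, NN Ss zz, NN ss Zz, NN ss zz, Nn SS Zz, Nn SS zz, Nn Ss Zz, Nn Ss zz, Nn ss Zz, Nn ss zz}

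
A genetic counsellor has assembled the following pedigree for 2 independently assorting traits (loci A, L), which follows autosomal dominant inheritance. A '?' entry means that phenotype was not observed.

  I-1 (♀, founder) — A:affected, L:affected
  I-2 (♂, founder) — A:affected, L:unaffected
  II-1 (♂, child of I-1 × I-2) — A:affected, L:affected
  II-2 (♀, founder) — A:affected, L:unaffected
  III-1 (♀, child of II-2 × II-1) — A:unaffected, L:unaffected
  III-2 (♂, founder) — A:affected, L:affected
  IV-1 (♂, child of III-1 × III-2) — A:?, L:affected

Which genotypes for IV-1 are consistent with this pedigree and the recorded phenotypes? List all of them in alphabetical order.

IV-1 ∈ {Aa Ll, aa Ll}

A/I-1 aff ·: Aa|AA
A/I-2 aff ·: Aa|AA
A/II-1 aff I-1×I-2: Aa
A/II-2 aff ·: Aa
A/III-1 un II-2×II-1: aa
A/III-2 aff ·: Aa|AA
A/IV-1 ? III-1×III-2: aa|Aa
⇒ A over [I-1,I-2,II-1,II-2,III-1,III-2,IV-1]: 9 consistent
L/I-1 aff ·: Ll|LL
L/I-2 un ·: ll
L/II-1 aff I-1×I-2: Ll
L/II-2 un ·: ll
L/III-1 un II-2×II-1: ll
L/III-2 aff ·: Ll|LL
L/IV-1 aff III-1×III-2: Ll
⇒ L over [I-1,I-2,II-1,II-2,III-1,III-2,IV-1]: 4 consistent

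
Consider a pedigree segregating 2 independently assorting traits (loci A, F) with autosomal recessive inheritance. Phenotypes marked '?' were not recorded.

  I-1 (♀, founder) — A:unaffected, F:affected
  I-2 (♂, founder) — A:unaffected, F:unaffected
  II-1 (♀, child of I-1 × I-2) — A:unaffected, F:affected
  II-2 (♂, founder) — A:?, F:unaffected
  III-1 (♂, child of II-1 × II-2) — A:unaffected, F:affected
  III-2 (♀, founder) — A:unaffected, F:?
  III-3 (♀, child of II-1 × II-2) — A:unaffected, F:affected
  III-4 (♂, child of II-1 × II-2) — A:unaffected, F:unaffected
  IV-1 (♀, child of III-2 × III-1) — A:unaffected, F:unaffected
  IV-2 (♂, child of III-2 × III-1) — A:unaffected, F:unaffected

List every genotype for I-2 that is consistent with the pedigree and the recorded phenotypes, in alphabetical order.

I-2 ∈ {AA Ff, Aa Ff}

A/I-1 un ·: AA|Aa
A/I-2 un ·: AA|Aa
A/II-1 un I-1×I-2: AA|Aa
A/II-2 ? ·: AA|Aa|aa
A/III-1 un II-1×II-2: AA|Aa
A/III-2 un ·: AA|Aa
A/III-3 un II-1×II-2: AA|Aa
A/III-4 un II-1×II-2: AA|Aa
A/IV-1 un III-2×III-1: AA|Aa
A/IV-2 un III-2×III-1: AA|Aa
⇒ A over [I-1,I-2,II-1,II-2,III-1,III-2,III-3,III-4,IV-1,IV-2]: 596 consistent
F/I-1 aff ·: ff
F/I-2 un ·: Ff
F/II-1 aff I-1×I-2: ff
F/II-2 un ·: Ff
F/III-1 aff II-1×II-2: ff
F/III-2 ? ·: FF|Ff
F/III-3 aff II-1×II-2: ff
F/III-4 un II-1×II-2: Ff
F/IV-1 un III-2×III-1: Ff
F/IV-2 un III-2×III-1: Ff
⇒ F over [I-1,I-2,II-1,II-2,III-1,III-2,III-3,III-4,IV-1,IV-2]: 2 consistent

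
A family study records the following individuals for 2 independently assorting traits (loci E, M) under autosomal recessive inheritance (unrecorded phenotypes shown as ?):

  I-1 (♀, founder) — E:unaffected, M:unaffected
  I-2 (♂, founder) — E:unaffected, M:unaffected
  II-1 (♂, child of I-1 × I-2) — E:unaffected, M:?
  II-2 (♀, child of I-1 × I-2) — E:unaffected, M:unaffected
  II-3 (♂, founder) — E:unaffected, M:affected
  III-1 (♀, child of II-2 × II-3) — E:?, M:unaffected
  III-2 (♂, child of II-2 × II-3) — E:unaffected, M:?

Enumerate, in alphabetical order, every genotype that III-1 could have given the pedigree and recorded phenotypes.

E/I-1 un ·: EE|Ee
E/I-2 un ·: EE|Ee
E/II-1 un I-1×I-2: EE|Ee
E/II-2 un I-1×I-2: EE|Ee
E/II-3 un ·: EE|Ee
E/III-1 ? II-2×II-3: EE|Ee|ee
E/III-2 un II-2×II-3: EE|Ee
⇒ E over [I-1,I-2,II-1,II-2,II-3,III-1,III-2]: 95 consistent
M/I-1 un ·: MM|Mm
M/I-2 un ·: MM|Mm
M/II-1 ? I-1×I-2: MM|Mm|mm
M/II-2 un I-1×I-2: MM|Mm
M/II-3 aff ·: mm
M/III-1 un II-2×II-3: Mm
M/III-2 ? II-2×II-3: Mm|mm
⇒ M over [I-1,I-2,II-1,II-2,II-3,III-1,III-2]: 22 consistent

III-1 ∈ {EE Mm, Ee Mm, ee Mm}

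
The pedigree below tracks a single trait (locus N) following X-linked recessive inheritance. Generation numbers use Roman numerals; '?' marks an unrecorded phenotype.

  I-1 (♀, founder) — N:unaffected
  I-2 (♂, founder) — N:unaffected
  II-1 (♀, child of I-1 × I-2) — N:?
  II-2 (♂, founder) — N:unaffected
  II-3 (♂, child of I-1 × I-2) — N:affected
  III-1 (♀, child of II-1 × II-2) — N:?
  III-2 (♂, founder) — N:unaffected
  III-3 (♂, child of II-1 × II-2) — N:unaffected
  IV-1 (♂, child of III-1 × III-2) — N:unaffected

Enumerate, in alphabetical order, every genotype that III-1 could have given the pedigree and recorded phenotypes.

III-1 ∈ {X^NX^N, X^NX^n}

N/I-1 un ·: X^NX^n
N/I-2 un ·: X^NY
N/II-1 ? I-1×I-2: X^NX^N|X^NX^n
N/II-2 un ·: X^NY
N/II-3 aff I-1×I-2: X^nY
N/III-1 ? II-1×II-2: X^NX^N|X^NX^n
N/III-2 un ·: X^NY
N/III-3 un II-1×II-2: X^NY
N/IV-1 un III-1×III-2: X^NY
⇒ N over [I-1,I-2,II-1,II-2,II-3,III-1,III-2,III-3,IV-1]: 3 consistent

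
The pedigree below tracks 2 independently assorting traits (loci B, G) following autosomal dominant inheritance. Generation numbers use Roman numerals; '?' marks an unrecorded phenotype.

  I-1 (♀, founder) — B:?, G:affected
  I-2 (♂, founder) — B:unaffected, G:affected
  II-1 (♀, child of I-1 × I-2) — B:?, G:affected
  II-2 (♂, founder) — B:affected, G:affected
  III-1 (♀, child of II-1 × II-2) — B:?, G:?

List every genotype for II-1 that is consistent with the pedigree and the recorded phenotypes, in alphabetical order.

II-1 ∈ {Bb GG, Bb Gg, bb GG, bb Gg}

B/I-1 ? ·: bb|Bb|BB
B/I-2 un ·: bb
B/II-1 ? I-1×I-2: bb|Bb
B/II-2 aff ·: Bb|BB
B/III-1 ? II-1×II-2: bb|Bb|BB
⇒ B over [I-1,I-2,II-1,II-2,III-1]: 16 consistent
G/I-1 aff ·: Gg|GG
G/I-2 aff ·: Gg|GG
G/II-1 aff I-1×I-2: Gg|GG
G/II-2 aff ·: Gg|GG
G/III-1 ? II-1×II-2: gg|Gg|GG
⇒ G over [I-1,I-2,II-1,II-2,III-1]: 27 consistent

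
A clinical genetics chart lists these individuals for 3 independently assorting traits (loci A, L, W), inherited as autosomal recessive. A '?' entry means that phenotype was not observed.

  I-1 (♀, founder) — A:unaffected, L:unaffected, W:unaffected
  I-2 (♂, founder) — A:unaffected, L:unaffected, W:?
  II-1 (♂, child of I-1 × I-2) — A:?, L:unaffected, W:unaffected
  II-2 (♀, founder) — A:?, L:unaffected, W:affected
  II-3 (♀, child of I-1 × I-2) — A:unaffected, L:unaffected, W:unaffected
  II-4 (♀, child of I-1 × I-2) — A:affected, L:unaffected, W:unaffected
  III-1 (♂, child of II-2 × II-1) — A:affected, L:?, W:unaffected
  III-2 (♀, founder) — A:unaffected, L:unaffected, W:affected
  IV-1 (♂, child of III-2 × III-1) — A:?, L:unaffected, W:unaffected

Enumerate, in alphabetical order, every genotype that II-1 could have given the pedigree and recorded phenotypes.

II-1 ∈ {Aa LL WW, Aa LL Ww, Aa Ll WW, Aa Ll Ww, aa LL WW, aa LL Ww, aa Ll WW, aa Ll Ww}

A/I-1 un ·: Aa
A/I-2 un ·: Aa
A/II-1 ? I-1×I-2: Aa|aa
A/II-2 ? ·: Aa|aa
A/II-3 un I-1×I-2: AA|Aa
A/II-4 aff I-1×I-2: aa
A/III-1 aff II-2×II-1: aa
A/III-2 un ·: AA|Aa
A/IV-1 ? III-2×III-1: Aa|aa
⇒ A over [I-1,I-2,II-1,II-2,II-3,II-4,III-1,III-2,IV-1]: 24 consistent
L/I-1 un ·: LL|Ll
L/I-2 un ·: LL|Ll
L/II-1 un I-1×I-2: LL|Ll
L/II-2 un ·: LL|Ll
L/II-3 un I-1×I-2: LL|Ll
L/II-4 un I-1×I-2: LL|Ll
L/III-1 ? II-2×II-1: LL|Ll|ll
L/III-2 un ·: LL|Ll
L/IV-1 un III-2×III-1: LL|Ll
⇒ L over [I-1,I-2,II-1,II-2,II-3,II-4,III-1,III-2,IV-1]: 322 consistent
W/I-1 un ·: WW|Ww
W/I-2 ? ·: WW|Ww|ww
W/II-1 un I-1×I-2: WW|Ww
W/II-2 aff ·: ww
W/II-3 un I-1×I-2: WW|Ww
W/II-4 un I-1×I-2: WW|Ww
W/III-1 un II-2×II-1: Ww
W/III-2 aff ·: ww
W/IV-1 un III-2×III-1: Ww
⇒ W over [I-1,I-2,II-1,II-2,II-3,II-4,III-1,III-2,IV-1]: 27 consistent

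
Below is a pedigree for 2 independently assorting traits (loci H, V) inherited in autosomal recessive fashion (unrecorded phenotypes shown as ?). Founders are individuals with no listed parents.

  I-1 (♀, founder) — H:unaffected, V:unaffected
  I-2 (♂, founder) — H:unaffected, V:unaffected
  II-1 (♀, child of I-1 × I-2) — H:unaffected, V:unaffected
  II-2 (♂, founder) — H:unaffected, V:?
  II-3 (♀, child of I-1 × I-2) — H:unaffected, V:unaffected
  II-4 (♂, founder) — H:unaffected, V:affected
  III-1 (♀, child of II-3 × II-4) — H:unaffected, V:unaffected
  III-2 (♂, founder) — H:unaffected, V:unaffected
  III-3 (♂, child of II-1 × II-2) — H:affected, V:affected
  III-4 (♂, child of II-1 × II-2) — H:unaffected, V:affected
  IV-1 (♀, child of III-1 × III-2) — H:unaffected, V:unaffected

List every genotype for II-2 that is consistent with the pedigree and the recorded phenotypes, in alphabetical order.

II-2 ∈ {Hh Vv, Hh vv}

H/I-1 un ·: HH|Hh
H/I-2 un ·: HH|Hh
H/II-1 un I-1×I-2: Hh
H/II-2 un ·: Hh
H/II-3 un I-1×I-2: HH|Hh
H/II-4 un ·: HH|Hh
H/III-1 un II-3×II-4: HH|Hh
H/III-2 un ·: HH|Hh
H/III-3 aff II-1×II-2: hh
H/III-4 un II-1×II-2: HH|Hh
H/IV-1 un III-1×III-2: HH|Hh
⇒ H over [I-1,I-2,II-1,II-2,II-3,II-4,III-1,III-2,III-3,III-4,IV-1]: 144 consistent
V/I-1 un ·: VV|Vv
V/I-2 un ·: VV|Vv
V/II-1 un I-1×I-2: Vv
V/II-2 ? ·: Vv|vv
V/II-3 un I-1×I-2: VV|Vv
V/II-4 aff ·: vv
V/III-1 un II-3×II-4: Vv
V/III-2 un ·: VV|Vv
V/III-3 aff II-1×II-2: vv
V/III-4 aff II-1×II-2: vv
V/IV-1 un III-1×III-2: VV|Vv
⇒ V over [I-1,I-2,II-1,II-2,II-3,II-4,III-1,III-2,III-3,III-4,IV-1]: 48 consistent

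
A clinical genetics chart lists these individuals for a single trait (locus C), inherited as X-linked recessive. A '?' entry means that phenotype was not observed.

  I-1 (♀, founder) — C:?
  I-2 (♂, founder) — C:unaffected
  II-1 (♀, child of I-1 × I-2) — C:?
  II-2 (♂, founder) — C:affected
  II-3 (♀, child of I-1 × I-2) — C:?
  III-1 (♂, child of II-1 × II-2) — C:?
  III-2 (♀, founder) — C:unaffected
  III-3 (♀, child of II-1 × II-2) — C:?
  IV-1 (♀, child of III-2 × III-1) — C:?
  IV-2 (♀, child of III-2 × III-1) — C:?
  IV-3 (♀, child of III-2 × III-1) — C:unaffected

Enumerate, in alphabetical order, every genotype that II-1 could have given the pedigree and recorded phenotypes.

C/I-1 ? ·: X^CX^C|X^CX^c|X^cX^c
C/I-2 un ·: X^CY
C/II-1 ? I-1×I-2: X^CX^C|X^CX^c
C/II-2 aff ·: X^cY
C/II-3 ? I-1×I-2: X^CX^C|X^CX^c
C/III-1 ? II-1×II-2: X^CY|X^cY
C/III-2 un ·: X^CX^C|X^CX^c
C/III-3 ? II-1×II-2: X^CX^c|X^cX^c
C/IV-1 ? III-2×III-1: X^CX^C|X^CX^c|X^cX^c
C/IV-2 ? III-2×III-1: X^CX^C|X^CX^c|X^cX^c
C/IV-3 un III-2×III-1: X^CX^C|X^CX^c
⇒ C over [I-1,I-2,II-1,II-2,II-3,III-1,III-2,III-3,IV-1,IV-2,IV-3]: 111 consistent

II-1 ∈ {X^CX^C, X^CX^c}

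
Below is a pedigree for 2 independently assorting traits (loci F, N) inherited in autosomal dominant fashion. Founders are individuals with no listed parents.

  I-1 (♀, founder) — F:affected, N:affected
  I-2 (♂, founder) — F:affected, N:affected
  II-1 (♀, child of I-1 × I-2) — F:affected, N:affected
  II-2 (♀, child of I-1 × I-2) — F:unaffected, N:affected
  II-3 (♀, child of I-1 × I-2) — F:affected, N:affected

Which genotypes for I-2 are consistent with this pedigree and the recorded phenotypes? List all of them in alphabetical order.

I-2 ∈ {Ff NN, Ff Nn}

F/I-1 aff ·: Ff
F/I-2 aff ·: Ff
F/II-1 aff I-1×I-2: Ff|FF
F/II-2 un I-1×I-2: ff
F/II-3 aff I-1×I-2: Ff|FF
⇒ F over [I-1,I-2,II-1,II-2,II-3]: 4 consistent
N/I-1 aff ·: Nn|NN
N/I-2 aff ·: Nn|NN
N/II-1 aff I-1×I-2: Nn|NN
N/II-2 aff I-1×I-2: Nn|NN
N/II-3 aff I-1×I-2: Nn|NN
⇒ N over [I-1,I-2,II-1,II-2,II-3]: 25 consistent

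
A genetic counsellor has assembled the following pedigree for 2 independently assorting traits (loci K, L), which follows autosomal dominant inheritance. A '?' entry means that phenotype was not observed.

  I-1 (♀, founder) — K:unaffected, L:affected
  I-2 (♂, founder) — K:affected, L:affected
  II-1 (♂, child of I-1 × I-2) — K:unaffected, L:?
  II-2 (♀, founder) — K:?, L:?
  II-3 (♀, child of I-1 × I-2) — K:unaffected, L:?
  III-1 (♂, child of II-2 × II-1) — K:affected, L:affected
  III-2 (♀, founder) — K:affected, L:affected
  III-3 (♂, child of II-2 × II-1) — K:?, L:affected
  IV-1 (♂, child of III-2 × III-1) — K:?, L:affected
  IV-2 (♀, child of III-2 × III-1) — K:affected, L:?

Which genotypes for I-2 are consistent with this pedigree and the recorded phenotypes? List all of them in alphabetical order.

I-2 ∈ {Kk LL, Kk Ll}

K/I-1 un ·: kk
K/I-2 aff ·: Kk
K/II-1 un I-1×I-2: kk
K/II-2 ? ·: Kk|KK
K/II-3 un I-1×I-2: kk
K/III-1 aff II-2×II-1: Kk
K/III-2 aff ·: Kk|KK
K/III-3 ? II-2×II-1: kk|Kk
K/IV-1 ? III-2×III-1: kk|Kk|KK
K/IV-2 aff III-2×III-1: Kk|KK
⇒ K over [I-1,I-2,II-1,II-2,II-3,III-1,III-2,III-3,IV-1,IV-2]: 30 consistent
L/I-1 aff ·: Ll|LL
L/I-2 aff ·: Ll|LL
L/II-1 ? I-1×I-2: ll|Ll|LL
L/II-2 ? ·: ll|Ll|LL
L/II-3 ? I-1×I-2: ll|Ll|LL
L/III-1 aff II-2×II-1: Ll|LL
L/III-2 aff ·: Ll|LL
L/III-3 aff II-2×II-1: Ll|LL
L/IV-1 aff III-2×III-1: Ll|LL
L/IV-2 ? III-2×III-1: ll|Ll|LL
⇒ L over [I-1,I-2,II-1,II-2,II-3,III-1,III-2,III-3,IV-1,IV-2]: 910 consistent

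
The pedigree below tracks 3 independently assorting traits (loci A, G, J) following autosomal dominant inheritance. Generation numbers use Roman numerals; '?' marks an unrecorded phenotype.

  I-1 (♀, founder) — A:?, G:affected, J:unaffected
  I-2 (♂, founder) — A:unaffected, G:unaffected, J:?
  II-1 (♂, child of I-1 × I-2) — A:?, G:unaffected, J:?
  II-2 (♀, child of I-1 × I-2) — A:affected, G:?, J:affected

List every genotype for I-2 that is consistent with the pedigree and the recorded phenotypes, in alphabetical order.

I-2 ∈ {aa gg JJ, aa gg Jj}

A/I-1 ? ·: Aa|AA
A/I-2 un ·: aa
A/II-1 ? I-1×I-2: aa|Aa
A/II-2 aff I-1×I-2: Aa
⇒ A over [I-1,I-2,II-1,II-2]: 3 consistent
G/I-1 aff ·: Gg
G/I-2 un ·: gg
G/II-1 un I-1×I-2: gg
G/II-2 ? I-1×I-2: gg|Gg
⇒ G over [I-1,I-2,II-1,II-2]: 2 consistent
J/I-1 un ·: jj
J/I-2 ? ·: Jj|JJ
J/II-1 ? I-1×I-2: jj|Jj
J/II-2 aff I-1×I-2: Jj
⇒ J over [I-1,I-2,II-1,II-2]: 3 consistent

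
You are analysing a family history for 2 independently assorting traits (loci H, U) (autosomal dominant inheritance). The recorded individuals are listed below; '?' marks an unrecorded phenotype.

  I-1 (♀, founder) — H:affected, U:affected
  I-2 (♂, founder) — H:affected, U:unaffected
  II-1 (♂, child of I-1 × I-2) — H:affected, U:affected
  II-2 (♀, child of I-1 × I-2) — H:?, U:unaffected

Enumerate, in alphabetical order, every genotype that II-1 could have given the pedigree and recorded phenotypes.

H/I-1 aff ·: Hh|HH
H/I-2 aff ·: Hh|HH
H/II-1 aff I-1×I-2: Hh|HH
H/II-2 ? I-1×I-2: hh|Hh|HH
⇒ H over [I-1,I-2,II-1,II-2]: 15 consistent
U/I-1 aff ·: Uu
U/I-2 un ·: uu
U/II-1 aff I-1×I-2: Uu
U/II-2 un I-1×I-2: uu
⇒ U over [I-1,I-2,II-1,II-2]: 1 consistent

II-1 ∈ {HH Uu, Hh Uu}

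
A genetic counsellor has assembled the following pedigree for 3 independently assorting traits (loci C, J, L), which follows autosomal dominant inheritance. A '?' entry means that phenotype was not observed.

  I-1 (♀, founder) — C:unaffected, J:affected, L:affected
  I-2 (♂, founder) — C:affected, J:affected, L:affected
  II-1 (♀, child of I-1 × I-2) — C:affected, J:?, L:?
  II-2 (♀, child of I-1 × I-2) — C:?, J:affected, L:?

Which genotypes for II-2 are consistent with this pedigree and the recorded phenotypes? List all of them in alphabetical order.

II-2 ∈ {Cc JJ LL, Cc JJ Ll, Cc JJ ll, Cc Jj LL, Cc Jj Ll, Cc Jj ll, cc JJ LL, cc JJ Ll, cc JJ ll, cc Jj LL, cc Jj Ll, cc Jj ll}

C/I-1 un ·: cc
C/I-2 aff ·: Cc|CC
C/II-1 aff I-1×I-2: Cc
C/II-2 ? I-1×I-2: cc|Cc
⇒ C over [I-1,I-2,II-1,II-2]: 3 consistent
J/I-1 aff ·: Jj|JJ
J/I-2 aff ·: Jj|JJ
J/II-1 ? I-1×I-2: jj|Jj|JJ
J/II-2 aff I-1×I-2: Jj|JJ
⇒ J over [I-1,I-2,II-1,II-2]: 15 consistent
L/I-1 aff ·: Ll|LL
L/I-2 aff ·: Ll|LL
L/II-1 ? I-1×I-2: ll|Ll|LL
L/II-2 ? I-1×I-2: ll|Ll|LL
⇒ L over [I-1,I-2,II-1,II-2]: 18 consistent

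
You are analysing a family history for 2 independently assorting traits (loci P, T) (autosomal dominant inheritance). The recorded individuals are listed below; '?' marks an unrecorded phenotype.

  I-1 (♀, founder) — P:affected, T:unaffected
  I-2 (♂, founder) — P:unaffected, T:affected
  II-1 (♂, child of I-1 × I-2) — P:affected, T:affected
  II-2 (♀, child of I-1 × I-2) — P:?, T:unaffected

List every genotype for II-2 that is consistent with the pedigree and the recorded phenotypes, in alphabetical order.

II-2 ∈ {Pp tt, pp tt}

P/I-1 aff ·: Pp|PP
P/I-2 un ·: pp
P/II-1 aff I-1×I-2: Pp
P/II-2 ? I-1×I-2: pp|Pp
⇒ P over [I-1,I-2,II-1,II-2]: 3 consistent
T/I-1 un ·: tt
T/I-2 aff ·: Tt
T/II-1 aff I-1×I-2: Tt
T/II-2 un I-1×I-2: tt
⇒ T over [I-1,I-2,II-1,II-2]: 1 consistent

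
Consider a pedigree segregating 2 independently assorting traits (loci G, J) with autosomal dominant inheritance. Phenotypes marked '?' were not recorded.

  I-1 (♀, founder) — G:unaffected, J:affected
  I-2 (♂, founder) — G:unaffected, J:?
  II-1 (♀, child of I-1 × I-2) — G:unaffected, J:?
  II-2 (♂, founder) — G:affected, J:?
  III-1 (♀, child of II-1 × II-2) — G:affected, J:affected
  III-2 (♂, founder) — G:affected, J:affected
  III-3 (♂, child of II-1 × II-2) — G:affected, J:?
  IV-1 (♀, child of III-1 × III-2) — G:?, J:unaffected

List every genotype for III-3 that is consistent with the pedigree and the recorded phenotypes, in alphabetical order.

G/I-1 un ·: gg
G/I-2 un ·: gg
G/II-1 un I-1×I-2: gg
G/II-2 aff ·: Gg|GG
G/III-1 aff II-1×II-2: Gg
G/III-2 aff ·: Gg|GG
G/III-3 aff II-1×II-2: Gg
G/IV-1 ? III-1×III-2: gg|Gg|GG
⇒ G over [I-1,I-2,II-1,II-2,III-1,III-2,III-3,IV-1]: 10 consistent
J/I-1 aff ·: Jj|JJ
J/I-2 ? ·: jj|Jj|JJ
J/II-1 ? I-1×I-2: jj|Jj|JJ
J/II-2 ? ·: jj|Jj|JJ
J/III-1 aff II-1×II-2: Jj
J/III-2 aff ·: Jj
J/III-3 ? II-1×II-2: jj|Jj|JJ
J/IV-1 un III-1×III-2: jj
⇒ J over [I-1,I-2,II-1,II-2,III-1,III-2,III-3,IV-1]: 53 consistent

III-3 ∈ {Gg JJ, Gg Jj, Gg jj}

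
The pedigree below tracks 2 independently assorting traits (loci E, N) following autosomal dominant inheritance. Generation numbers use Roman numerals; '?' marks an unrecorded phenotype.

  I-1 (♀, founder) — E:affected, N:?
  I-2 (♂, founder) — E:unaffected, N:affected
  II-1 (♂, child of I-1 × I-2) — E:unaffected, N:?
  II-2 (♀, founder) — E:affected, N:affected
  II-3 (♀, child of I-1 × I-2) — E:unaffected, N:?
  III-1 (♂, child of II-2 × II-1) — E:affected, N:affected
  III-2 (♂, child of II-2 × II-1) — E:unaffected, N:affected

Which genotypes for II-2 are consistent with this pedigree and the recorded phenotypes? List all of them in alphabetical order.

II-2 ∈ {Ee NN, Ee Nn}

E/I-1 aff ·: Ee
E/I-2 un ·: ee
E/II-1 un I-1×I-2: ee
E/II-2 aff ·: Ee
E/II-3 un I-1×I-2: ee
E/III-1 aff II-2×II-1: Ee
E/III-2 un II-2×II-1: ee
⇒ E over [I-1,I-2,II-1,II-2,II-3,III-1,III-2]: 1 consistent
N/I-1 ? ·: nn|Nn|NN
N/I-2 aff ·: Nn|NN
N/II-1 ? I-1×I-2: nn|Nn|NN
N/II-2 aff ·: Nn|NN
N/II-3 ? I-1×I-2: nn|Nn|NN
N/III-1 aff II-2×II-1: Nn|NN
N/III-2 aff II-2×II-1: Nn|NN
⇒ N over [I-1,I-2,II-1,II-2,II-3,III-1,III-2]: 130 consistent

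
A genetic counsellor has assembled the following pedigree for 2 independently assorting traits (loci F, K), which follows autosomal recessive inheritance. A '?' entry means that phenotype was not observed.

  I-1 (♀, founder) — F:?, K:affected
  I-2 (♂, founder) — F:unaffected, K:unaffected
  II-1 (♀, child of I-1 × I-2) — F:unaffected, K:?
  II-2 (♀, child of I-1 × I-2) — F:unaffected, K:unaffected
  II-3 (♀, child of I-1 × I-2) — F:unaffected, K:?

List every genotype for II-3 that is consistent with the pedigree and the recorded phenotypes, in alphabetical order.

II-3 ∈ {FF Kk, FF kk, Ff Kk, Ff kk}

F/I-1 ? ·: FF|Ff|ff
F/I-2 un ·: FF|Ff
F/II-1 un I-1×I-2: FF|Ff
F/II-2 un I-1×I-2: FF|Ff
F/II-3 un I-1×I-2: FF|Ff
⇒ F over [I-1,I-2,II-1,II-2,II-3]: 27 consistent
K/I-1 aff ·: kk
K/I-2 un ·: KK|Kk
K/II-1 ? I-1×I-2: Kk|kk
K/II-2 un I-1×I-2: Kk
K/II-3 ? I-1×I-2: Kk|kk
⇒ K over [I-1,I-2,II-1,II-2,II-3]: 5 consistent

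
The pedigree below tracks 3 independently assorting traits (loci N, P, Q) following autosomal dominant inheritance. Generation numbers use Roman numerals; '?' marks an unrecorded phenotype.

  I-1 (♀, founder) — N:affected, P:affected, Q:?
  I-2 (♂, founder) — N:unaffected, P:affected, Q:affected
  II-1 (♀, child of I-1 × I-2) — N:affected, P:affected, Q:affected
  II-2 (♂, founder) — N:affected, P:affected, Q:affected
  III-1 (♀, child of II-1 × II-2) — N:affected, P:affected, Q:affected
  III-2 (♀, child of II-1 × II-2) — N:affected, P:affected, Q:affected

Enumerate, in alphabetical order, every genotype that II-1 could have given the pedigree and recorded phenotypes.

N/I-1 aff ·: Nn|NN
N/I-2 un ·: nn
N/II-1 aff I-1×I-2: Nn
N/II-2 aff ·: Nn|NN
N/III-1 aff II-1×II-2: Nn|NN
N/III-2 aff II-1×II-2: Nn|NN
⇒ N over [I-1,I-2,II-1,II-2,III-1,III-2]: 16 consistent
P/I-1 aff ·: Pp|PP
P/I-2 aff ·: Pp|PP
P/II-1 aff I-1×I-2: Pp|PP
P/II-2 aff ·: Pp|PP
P/III-1 aff II-1×II-2: Pp|PP
P/III-2 aff II-1×II-2: Pp|PP
⇒ P over [I-1,I-2,II-1,II-2,III-1,III-2]: 44 consistent
Q/I-1 ? ·: qq|Qq|QQ
Q/I-2 aff ·: Qq|QQ
Q/II-1 aff I-1×I-2: Qq|QQ
Q/II-2 aff ·: Qq|QQ
Q/III-1 aff II-1×II-2: Qq|QQ
Q/III-2 aff II-1×II-2: Qq|QQ
⇒ Q over [I-1,I-2,II-1,II-2,III-1,III-2]: 60 consistent

II-1 ∈ {Nn PP QQ, Nn PP Qq, Nn Pp QQ, Nn Pp Qq}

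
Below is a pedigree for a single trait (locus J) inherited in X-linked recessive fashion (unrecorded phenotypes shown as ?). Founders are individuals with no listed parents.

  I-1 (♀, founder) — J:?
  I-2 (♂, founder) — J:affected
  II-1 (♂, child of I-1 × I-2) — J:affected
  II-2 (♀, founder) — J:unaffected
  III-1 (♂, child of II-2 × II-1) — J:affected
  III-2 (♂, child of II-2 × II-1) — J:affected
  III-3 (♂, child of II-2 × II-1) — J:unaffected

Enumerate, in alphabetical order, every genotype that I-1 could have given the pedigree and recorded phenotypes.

I-1 ∈ {X^JX^j, X^jX^j}

J/I-1 ? ·: X^JX^j|X^jX^j
J/I-2 aff ·: X^jY
J/II-1 aff I-1×I-2: X^jY
J/II-2 un ·: X^JX^j
J/III-1 aff II-2×II-1: X^jY
J/III-2 aff II-2×II-1: X^jY
J/III-3 un II-2×II-1: X^JY
⇒ J over [I-1,I-2,II-1,II-2,III-1,III-2,III-3]: 2 consistent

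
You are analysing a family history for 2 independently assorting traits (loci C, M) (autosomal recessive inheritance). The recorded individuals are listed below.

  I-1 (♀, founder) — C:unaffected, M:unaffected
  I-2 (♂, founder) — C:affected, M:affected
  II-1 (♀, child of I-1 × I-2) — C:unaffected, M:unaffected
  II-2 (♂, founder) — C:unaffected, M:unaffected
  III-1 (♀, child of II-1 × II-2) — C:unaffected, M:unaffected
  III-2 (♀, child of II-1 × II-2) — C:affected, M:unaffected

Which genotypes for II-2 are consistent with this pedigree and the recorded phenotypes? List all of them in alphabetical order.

C/I-1 un ·: CC|Cc
C/I-2 aff ·: cc
C/II-1 un I-1×I-2: Cc
C/II-2 un ·: Cc
C/III-1 un II-1×II-2: CC|Cc
C/III-2 aff II-1×II-2: cc
⇒ C over [I-1,I-2,II-1,II-2,III-1,III-2]: 4 consistent
M/I-1 un ·: MM|Mm
M/I-2 aff ·: mm
M/II-1 un I-1×I-2: Mm
M/II-2 un ·: MM|Mm
M/III-1 un II-1×II-2: MM|Mm
M/III-2 un II-1×II-2: MM|Mm
⇒ M over [I-1,I-2,II-1,II-2,III-1,III-2]: 16 consistent

II-2 ∈ {Cc MM, Cc Mm}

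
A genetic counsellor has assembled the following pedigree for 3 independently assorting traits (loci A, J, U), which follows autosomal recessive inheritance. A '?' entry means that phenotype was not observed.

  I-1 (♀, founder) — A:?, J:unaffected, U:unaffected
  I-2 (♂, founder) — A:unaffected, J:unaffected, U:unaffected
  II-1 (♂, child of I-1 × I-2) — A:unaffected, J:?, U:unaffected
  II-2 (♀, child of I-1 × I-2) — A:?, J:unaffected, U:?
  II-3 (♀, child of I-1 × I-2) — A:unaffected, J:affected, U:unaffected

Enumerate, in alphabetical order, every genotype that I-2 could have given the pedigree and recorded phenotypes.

I-2 ∈ {AA Jj UU, AA Jj Uu, Aa Jj UU, Aa Jj Uu}

A/I-1 ? ·: AA|Aa|aa
A/I-2 un ·: AA|Aa
A/II-1 un I-1×I-2: AA|Aa
A/II-2 ? I-1×I-2: AA|Aa|aa
A/II-3 un I-1×I-2: AA|Aa
⇒ A over [I-1,I-2,II-1,II-2,II-3]: 32 consistent
J/I-1 un ·: Jj
J/I-2 un ·: Jj
J/II-1 ? I-1×I-2: JJ|Jj|jj
J/II-2 un I-1×I-2: JJ|Jj
J/II-3 aff I-1×I-2: jj
⇒ J over [I-1,I-2,II-1,II-2,II-3]: 6 consistent
U/I-1 un ·: UU|Uu
U/I-2 un ·: UU|Uu
U/II-1 un I-1×I-2: UU|Uu
U/II-2 ? I-1×I-2: UU|Uu|uu
U/II-3 un I-1×I-2: UU|Uu
⇒ U over [I-1,I-2,II-1,II-2,II-3]: 29 consistent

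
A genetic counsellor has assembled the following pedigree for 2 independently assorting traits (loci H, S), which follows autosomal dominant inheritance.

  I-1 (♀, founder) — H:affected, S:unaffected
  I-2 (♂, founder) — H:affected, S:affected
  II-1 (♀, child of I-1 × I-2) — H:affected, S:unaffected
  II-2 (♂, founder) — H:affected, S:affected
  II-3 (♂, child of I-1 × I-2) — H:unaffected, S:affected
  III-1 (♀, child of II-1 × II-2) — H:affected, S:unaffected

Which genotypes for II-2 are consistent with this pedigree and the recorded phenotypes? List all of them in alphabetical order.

H/I-1 aff ·: Hh
H/I-2 aff ·: Hh
H/II-1 aff I-1×I-2: Hh|HH
H/II-2 aff ·: Hh|HH
H/II-3 un I-1×I-2: hh
H/III-1 aff II-1×II-2: Hh|HH
⇒ H over [I-1,I-2,II-1,II-2,II-3,III-1]: 7 consistent
S/I-1 un ·: ss
S/I-2 aff ·: Ss
S/II-1 un I-1×I-2: ss
S/II-2 aff ·: Ss
S/II-3 aff I-1×I-2: Ss
S/III-1 un II-1×II-2: ss
⇒ S over [I-1,I-2,II-1,II-2,II-3,III-1]: 1 consistent

II-2 ∈ {HH Ss, Hh Ss}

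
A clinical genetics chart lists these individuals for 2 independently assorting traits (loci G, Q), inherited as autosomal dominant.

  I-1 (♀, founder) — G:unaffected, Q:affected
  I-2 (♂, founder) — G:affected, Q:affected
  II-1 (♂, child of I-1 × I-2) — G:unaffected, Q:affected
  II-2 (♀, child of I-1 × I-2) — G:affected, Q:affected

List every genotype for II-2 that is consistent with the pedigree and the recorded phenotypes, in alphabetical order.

G/I-1 un ·: gg
G/I-2 aff ·: Gg
G/II-1 un I-1×I-2: gg
G/II-2 aff I-1×I-2: Gg
⇒ G over [I-1,I-2,II-1,II-2]: 1 consistent
Q/I-1 aff ·: Qq|QQ
Q/I-2 aff ·: Qq|QQ
Q/II-1 aff I-1×I-2: Qq|QQ
Q/II-2 aff I-1×I-2: Qq|QQ
⇒ Q over [I-1,I-2,II-1,II-2]: 13 consistent

II-2 ∈ {Gg QQ, Gg Qq}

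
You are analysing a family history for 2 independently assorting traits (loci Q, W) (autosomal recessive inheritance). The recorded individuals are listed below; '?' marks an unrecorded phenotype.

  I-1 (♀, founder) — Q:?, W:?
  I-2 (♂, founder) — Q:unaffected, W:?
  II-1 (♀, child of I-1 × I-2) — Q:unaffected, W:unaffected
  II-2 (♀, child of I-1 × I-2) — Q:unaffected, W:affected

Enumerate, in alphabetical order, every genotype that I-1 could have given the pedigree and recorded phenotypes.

I-1 ∈ {QQ Ww, QQ ww, Qq Ww, Qq ww, qq Ww, qq ww}

Q/I-1 ? ·: QQ|Qq|qq
Q/I-2 un ·: QQ|Qq
Q/II-1 un I-1×I-2: QQ|Qq
Q/II-2 un I-1×I-2: QQ|Qq
⇒ Q over [I-1,I-2,II-1,II-2]: 15 consistent
W/I-1 ? ·: Ww|ww
W/I-2 ? ·: Ww|ww
W/II-1 un I-1×I-2: WW|Ww
W/II-2 aff I-1×I-2: ww
⇒ W over [I-1,I-2,II-1,II-2]: 4 consistent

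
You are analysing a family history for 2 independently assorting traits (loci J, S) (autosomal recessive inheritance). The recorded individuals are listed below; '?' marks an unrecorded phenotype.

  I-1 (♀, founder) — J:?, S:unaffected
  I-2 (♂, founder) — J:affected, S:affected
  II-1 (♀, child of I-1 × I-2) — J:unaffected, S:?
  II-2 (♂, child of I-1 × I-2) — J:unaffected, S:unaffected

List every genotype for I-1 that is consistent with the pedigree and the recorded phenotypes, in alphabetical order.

I-1 ∈ {JJ SS, JJ Ss, Jj SS, Jj Ss}

J/I-1 ? ·: JJ|Jj
J/I-2 aff ·: jj
J/II-1 un I-1×I-2: Jj
J/II-2 un I-1×I-2: Jj
⇒ J over [I-1,I-2,II-1,II-2]: 2 consistent
S/I-1 un ·: SS|Ss
S/I-2 aff ·: ss
S/II-1 ? I-1×I-2: Ss|ss
S/II-2 un I-1×I-2: Ss
⇒ S over [I-1,I-2,II-1,II-2]: 3 consistent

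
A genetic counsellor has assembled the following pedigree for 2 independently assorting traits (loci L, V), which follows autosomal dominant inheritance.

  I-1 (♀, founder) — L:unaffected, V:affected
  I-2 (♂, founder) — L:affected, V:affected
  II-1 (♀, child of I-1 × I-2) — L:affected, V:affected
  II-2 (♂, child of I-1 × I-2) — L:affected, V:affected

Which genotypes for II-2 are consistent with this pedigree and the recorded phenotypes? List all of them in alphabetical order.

II-2 ∈ {Ll VV, Ll Vv}

L/I-1 un ·: ll
L/I-2 aff ·: Ll|LL
L/II-1 aff I-1×I-2: Ll
L/II-2 aff I-1×I-2: Ll
⇒ L over [I-1,I-2,II-1,II-2]: 2 consistent
V/I-1 aff ·: Vv|VV
V/I-2 aff ·: Vv|VV
V/II-1 aff I-1×I-2: Vv|VV
V/II-2 aff I-1×I-2: Vv|VV
⇒ V over [I-1,I-2,II-1,II-2]: 13 consistent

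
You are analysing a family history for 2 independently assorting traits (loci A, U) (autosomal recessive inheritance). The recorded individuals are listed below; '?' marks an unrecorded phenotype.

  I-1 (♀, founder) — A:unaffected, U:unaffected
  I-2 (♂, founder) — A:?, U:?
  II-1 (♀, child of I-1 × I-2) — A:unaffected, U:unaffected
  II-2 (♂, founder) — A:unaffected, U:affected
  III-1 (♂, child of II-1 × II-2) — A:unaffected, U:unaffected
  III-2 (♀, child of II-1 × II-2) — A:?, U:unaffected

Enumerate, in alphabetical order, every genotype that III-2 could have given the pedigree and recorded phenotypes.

III-2 ∈ {AA Uu, Aa Uu, aa Uu}

A/I-1 un ·: AA|Aa
A/I-2 ? ·: AA|Aa|aa
A/II-1 un I-1×I-2: AA|Aa
A/II-2 un ·: AA|Aa
A/III-1 un II-1×II-2: AA|Aa
A/III-2 ? II-1×II-2: AA|Aa|aa
⇒ A over [I-1,I-2,II-1,II-2,III-1,III-2]: 70 consistent
U/I-1 un ·: UU|Uu
U/I-2 ? ·: UU|Uu|uu
U/II-1 un I-1×I-2: UU|Uu
U/II-2 aff ·: uu
U/III-1 un II-1×II-2: Uu
U/III-2 un II-1×II-2: Uu
⇒ U over [I-1,I-2,II-1,II-2,III-1,III-2]: 9 consistent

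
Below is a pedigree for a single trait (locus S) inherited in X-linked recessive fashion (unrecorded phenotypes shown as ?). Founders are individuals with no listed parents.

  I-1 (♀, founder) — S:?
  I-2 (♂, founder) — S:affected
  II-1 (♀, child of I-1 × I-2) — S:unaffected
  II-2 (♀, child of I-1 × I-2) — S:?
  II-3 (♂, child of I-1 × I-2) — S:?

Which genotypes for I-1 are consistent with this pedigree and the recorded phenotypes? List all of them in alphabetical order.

I-1 ∈ {X^SX^S, X^SX^s}

S/I-1 ? ·: X^SX^S|X^SX^s
S/I-2 aff ·: X^sY
S/II-1 un I-1×I-2: X^SX^s
S/II-2 ? I-1×I-2: X^SX^s|X^sX^s
S/II-3 ? I-1×I-2: X^SY|X^sY
⇒ S over [I-1,I-2,II-1,II-2,II-3]: 5 consistent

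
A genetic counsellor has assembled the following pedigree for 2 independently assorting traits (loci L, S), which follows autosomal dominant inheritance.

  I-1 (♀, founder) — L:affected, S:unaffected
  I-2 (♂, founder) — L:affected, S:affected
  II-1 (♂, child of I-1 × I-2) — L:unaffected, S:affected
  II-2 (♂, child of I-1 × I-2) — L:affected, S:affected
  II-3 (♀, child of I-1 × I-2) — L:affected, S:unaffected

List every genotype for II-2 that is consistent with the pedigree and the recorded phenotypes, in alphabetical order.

II-2 ∈ {LL Ss, Ll Ss}

L/I-1 aff ·: Ll
L/I-2 aff ·: Ll
L/II-1 un I-1×I-2: ll
L/II-2 aff I-1×I-2: Ll|LL
L/II-3 aff I-1×I-2: Ll|LL
⇒ L over [I-1,I-2,II-1,II-2,II-3]: 4 consistent
S/I-1 un ·: ss
S/I-2 aff ·: Ss
S/II-1 aff I-1×I-2: Ss
S/II-2 aff I-1×I-2: Ss
S/II-3 un I-1×I-2: ss
⇒ S over [I-1,I-2,II-1,II-2,II-3]: 1 consistent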